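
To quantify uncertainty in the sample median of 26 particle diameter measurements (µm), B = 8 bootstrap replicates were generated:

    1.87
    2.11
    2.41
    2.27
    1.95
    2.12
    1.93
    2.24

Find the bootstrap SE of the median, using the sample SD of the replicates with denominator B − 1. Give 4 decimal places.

Bootstrap SE is the standard deviation of the 8 replicate medians.
Mean of replicates: (1.87 + 2.11 + 2.41 + 2.27 + 1.95 + 2.12 + 1.93 + 2.24) / 8 = 16.90000 / 8 = 2.11250
Sum of squared deviations: (−0.24250)² + (−0.00250)² + (+0.29750)² + (+0.15750)² + (−0.16250)² + (+0.00750)² + (−0.18250)² + (+0.12750)² = 0.24815
Variance = 0.24815 / 7 = 0.03545
SE* = √0.03545

SE* = 0.1883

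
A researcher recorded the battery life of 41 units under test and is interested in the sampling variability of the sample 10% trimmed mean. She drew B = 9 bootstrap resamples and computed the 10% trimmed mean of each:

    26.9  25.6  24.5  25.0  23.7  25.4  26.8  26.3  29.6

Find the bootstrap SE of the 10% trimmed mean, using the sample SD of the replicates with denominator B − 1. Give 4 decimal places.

Bootstrap SE is the standard deviation of the 9 replicate 10% trimmed means.
Mean of replicates: (26.9 + 25.6 + 24.5 + 25.0 + 23.7 + 25.4 + 26.8 + 26.3 + 29.6) / 9 = 233.80000 / 9 = 25.97778
Sum of squared deviations: (+0.92222)² + (−0.37778)² + (−1.47778)² + (−0.97778)² + (−2.27778)² + (−0.57778)² + (+0.82222)² + (+0.32222)² + (+3.62222)² = 23.55556
Variance = 23.55556 / 8 = 2.94444
SE* = √2.94444

SE* = 1.7159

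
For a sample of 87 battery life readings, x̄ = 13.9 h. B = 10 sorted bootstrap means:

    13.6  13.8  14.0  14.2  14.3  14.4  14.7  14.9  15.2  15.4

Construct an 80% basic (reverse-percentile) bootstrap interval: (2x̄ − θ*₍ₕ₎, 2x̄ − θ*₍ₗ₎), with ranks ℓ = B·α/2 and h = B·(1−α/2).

(12.6, 14.2)

Percentile endpoints at ranks 1 and 9: θ*₍1₎ = 13.6, θ*₍9₎ = 15.2.
Basic interval reflects these around x̄:
  lower = 2 × 13.9 − 15.2 = 12.6
  upper = 2 × 13.9 − 13.6 = 14.2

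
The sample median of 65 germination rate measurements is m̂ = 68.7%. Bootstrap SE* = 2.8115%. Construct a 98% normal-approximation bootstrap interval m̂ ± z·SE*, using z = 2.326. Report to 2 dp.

Margin = 2.326 × 2.8115 = 6.540
Interval: 68.7 ± 6.540

(62.16, 75.24)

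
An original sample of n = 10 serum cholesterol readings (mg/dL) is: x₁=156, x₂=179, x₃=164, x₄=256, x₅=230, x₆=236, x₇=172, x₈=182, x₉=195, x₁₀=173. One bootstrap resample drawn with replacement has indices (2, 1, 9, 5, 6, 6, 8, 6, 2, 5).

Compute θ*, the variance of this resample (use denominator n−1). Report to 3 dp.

Resample values: 179, 156, 195, 230, 236, 236, 182, 236, 179, 230.
Mean = 205.9000; sum of squared deviations = 8506.9000
s² = 8506.9000 / 9 = 945.2111

θ* = 945.211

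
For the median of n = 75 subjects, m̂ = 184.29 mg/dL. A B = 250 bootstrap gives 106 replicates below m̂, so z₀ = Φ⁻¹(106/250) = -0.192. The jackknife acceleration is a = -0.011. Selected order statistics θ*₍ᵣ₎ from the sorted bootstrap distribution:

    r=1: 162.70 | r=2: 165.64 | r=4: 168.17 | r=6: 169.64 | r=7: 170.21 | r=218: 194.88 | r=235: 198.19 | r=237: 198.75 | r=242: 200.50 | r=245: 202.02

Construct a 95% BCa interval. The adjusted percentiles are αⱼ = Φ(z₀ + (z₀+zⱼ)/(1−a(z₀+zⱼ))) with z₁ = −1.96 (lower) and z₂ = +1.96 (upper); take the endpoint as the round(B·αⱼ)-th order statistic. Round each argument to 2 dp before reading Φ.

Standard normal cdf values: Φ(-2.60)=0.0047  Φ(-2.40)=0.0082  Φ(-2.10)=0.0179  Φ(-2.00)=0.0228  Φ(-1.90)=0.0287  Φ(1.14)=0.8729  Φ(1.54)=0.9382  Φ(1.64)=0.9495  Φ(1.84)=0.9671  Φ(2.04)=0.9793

Lower: z₀ + z₁ = -0.192 + (-1.960) = -2.152; 1 − a(z₀+z₁) = 1 − (-0.011)(-2.152) = 0.9763; argument = -0.192 + (-2.152)/0.9763 = -2.3962 → -2.40.
α₁ = Φ(-2.40) = 0.0082; rank = round(250 × 0.0082) = 2; θ*₍2₎ = 165.64.
Upper: z₀ + z₂ = 1.768; 1 − a(z₀+z₂) = 1.0194; argument = 1.5423 → 1.54; α₂ = 0.9382; rank = 235; θ*₍235₎ = 198.19.

(165.64, 198.19)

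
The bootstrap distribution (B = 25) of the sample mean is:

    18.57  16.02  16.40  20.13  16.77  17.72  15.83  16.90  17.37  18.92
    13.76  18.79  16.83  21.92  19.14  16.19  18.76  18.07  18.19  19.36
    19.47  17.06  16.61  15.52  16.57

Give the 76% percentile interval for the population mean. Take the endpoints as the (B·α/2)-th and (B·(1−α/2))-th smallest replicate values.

Sorted replicates: 13.76, 15.52, 15.83, 16.02, 16.19, 16.40, 16.57, 16.61, 16.77, 16.83, 16.90, 17.06, 17.37, 17.72, 18.07, 18.19, 18.57, 18.76, 18.79, 18.92, 19.14, 19.36, 19.47, 20.13, 21.92
α = 0.24; lower rank = 25 × 0.120 = 3; upper rank = 25 × 0.880 = 22.
The 3rd smallest replicate is 15.83; the 22nd is 19.36.

(15.83, 19.36)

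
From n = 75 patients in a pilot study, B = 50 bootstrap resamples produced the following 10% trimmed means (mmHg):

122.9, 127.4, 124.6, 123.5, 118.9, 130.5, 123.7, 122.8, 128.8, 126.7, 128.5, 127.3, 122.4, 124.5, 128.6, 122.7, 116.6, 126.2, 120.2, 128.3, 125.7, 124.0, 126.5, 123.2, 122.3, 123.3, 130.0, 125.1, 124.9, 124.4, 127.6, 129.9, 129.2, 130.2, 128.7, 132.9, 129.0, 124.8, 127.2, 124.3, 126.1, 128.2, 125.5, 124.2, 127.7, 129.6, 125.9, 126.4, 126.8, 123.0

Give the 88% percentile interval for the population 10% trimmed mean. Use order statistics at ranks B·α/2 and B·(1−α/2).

Sorted replicates: 116.6, 118.9, 120.2, 122.3, 122.4, 122.7, 122.8, 122.9, 123.0, 123.2, 123.3, 123.5, 123.7, 124.0, 124.2, 124.3, 124.4, 124.5, 124.6, 124.8, 124.9, 125.1, 125.5, 125.7, 125.9, 126.1, 126.2, 126.4, 126.5, 126.7, 126.8, 127.2, 127.3, 127.4, 127.6, 127.7, 128.2, 128.3, 128.5, 128.6, 128.7, 128.8, 129.0, 129.2, 129.6, 129.9, 130.0, 130.2, 130.5, 132.9
α = 0.12; lower rank = 50 × 0.060 = 3; upper rank = 50 × 0.940 = 47.
The 3rd smallest replicate is 120.2; the 47th is 130.0.

(120.2, 130.0)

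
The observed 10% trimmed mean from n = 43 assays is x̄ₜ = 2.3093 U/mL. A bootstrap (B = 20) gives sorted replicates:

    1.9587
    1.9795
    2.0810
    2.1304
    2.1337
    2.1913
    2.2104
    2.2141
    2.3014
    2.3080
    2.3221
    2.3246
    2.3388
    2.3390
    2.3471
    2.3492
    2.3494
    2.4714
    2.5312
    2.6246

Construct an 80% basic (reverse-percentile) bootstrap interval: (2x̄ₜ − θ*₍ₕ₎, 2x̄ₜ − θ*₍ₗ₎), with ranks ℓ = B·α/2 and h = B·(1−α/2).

(2.1472, 2.6391)

Percentile endpoints at ranks 2 and 18: θ*₍2₎ = 1.9795, θ*₍18₎ = 2.4714.
Basic interval reflects these around x̄ₜ:
  lower = 2 × 2.3093 − 2.4714 = 2.1472
  upper = 2 × 2.3093 − 1.9795 = 2.6391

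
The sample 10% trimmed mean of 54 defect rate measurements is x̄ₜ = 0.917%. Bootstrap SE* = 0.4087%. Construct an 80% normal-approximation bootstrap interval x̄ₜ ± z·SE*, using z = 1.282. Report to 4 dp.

Margin = 1.282 × 0.4087 = 0.52395
Interval: 0.917 ± 0.52395

(0.3930, 1.4410)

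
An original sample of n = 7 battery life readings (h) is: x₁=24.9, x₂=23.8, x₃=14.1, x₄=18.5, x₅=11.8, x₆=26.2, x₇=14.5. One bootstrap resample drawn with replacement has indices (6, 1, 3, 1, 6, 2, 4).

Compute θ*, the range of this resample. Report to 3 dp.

Resample values: 26.2, 24.9, 14.1, 24.9, 26.2, 23.8, 18.5.
Range = 26.2 − 14.1 = 12.100

θ* = 12.100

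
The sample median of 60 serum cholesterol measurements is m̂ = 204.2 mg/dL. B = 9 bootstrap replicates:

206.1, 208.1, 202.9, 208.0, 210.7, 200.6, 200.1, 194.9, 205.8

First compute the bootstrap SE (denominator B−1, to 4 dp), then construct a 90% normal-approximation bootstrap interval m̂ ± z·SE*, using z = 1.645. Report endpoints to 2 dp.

Mean of replicates = 204.1333; sum of squared deviations = 195.9800; SE* = √(195.9800/8) = 4.9495
Margin = 1.645 × 4.9495 = 8.142
Interval: 204.2 ± 8.142

(196.06, 212.34)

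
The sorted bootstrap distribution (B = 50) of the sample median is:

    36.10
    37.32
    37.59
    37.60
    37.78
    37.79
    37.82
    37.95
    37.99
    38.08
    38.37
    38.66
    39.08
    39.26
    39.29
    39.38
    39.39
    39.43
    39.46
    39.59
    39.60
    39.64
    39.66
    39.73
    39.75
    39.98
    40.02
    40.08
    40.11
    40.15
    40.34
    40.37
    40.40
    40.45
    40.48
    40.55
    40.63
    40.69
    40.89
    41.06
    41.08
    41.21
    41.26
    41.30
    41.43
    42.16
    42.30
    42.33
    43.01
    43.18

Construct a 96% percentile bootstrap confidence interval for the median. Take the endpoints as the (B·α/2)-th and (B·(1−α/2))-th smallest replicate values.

(36.10, 43.01)

α = 0.04; lower rank = 50 × 0.020 = 1; upper rank = 50 × 0.980 = 49.
The 1st smallest replicate is 36.10; the 49th is 43.01.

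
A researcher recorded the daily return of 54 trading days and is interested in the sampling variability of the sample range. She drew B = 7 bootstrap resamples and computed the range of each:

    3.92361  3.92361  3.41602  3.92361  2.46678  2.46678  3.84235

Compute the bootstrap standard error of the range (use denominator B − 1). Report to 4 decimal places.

SE* = 0.6778

Bootstrap SE is the standard deviation of the 7 replicate ranges.
Mean of replicates: (3.92361 + 3.92361 + 3.41602 + 3.92361 + 2.46678 + 2.46678 + 3.84235) / 7 = 23.962760 / 7 = 3.423251
Sum of squared deviations: (+0.500359)² + (+0.500359)² + (−0.007231)² + (+0.500359)² + (−0.956471)² + (−0.956471)² + (+0.419099)² = 2.756447
Variance = 2.756447 / 6 = 0.459408
SE* = √0.459408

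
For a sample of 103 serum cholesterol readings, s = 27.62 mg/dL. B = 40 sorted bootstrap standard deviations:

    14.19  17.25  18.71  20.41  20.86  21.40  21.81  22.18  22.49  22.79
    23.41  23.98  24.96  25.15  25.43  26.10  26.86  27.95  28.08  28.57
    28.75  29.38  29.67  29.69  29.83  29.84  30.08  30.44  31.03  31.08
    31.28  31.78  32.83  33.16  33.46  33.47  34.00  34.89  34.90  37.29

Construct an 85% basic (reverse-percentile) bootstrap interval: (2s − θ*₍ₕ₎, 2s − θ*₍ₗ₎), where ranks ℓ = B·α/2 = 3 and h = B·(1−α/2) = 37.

(21.24, 36.53)

Percentile endpoints at ranks 3 and 37: θ*₍3₎ = 18.71, θ*₍37₎ = 34.00.
Basic interval reflects these around s:
  lower = 2 × 27.62 − 34.00 = 21.24
  upper = 2 × 27.62 − 18.71 = 36.53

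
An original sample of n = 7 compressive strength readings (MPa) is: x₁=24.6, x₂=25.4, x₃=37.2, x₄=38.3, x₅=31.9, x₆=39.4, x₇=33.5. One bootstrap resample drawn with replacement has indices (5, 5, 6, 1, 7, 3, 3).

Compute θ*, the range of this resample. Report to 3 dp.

Resample values: 31.9, 31.9, 39.4, 24.6, 33.5, 37.2, 37.2.
Range = 39.4 − 24.6 = 14.800

θ* = 14.800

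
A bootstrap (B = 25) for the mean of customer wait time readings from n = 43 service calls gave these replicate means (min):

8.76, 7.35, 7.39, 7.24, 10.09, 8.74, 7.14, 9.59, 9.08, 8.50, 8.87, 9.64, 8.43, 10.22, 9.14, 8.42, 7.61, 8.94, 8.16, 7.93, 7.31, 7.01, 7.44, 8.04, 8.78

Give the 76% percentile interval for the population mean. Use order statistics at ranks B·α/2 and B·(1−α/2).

(7.24, 9.59)

Sorted replicates: 7.01, 7.14, 7.24, 7.31, 7.35, 7.39, 7.44, 7.61, 7.93, 8.04, 8.16, 8.42, 8.43, 8.50, 8.74, 8.76, 8.78, 8.87, 8.94, 9.08, 9.14, 9.59, 9.64, 10.09, 10.22
α = 0.24; lower rank = 25 × 0.120 = 3; upper rank = 25 × 0.880 = 22.
The 3rd smallest replicate is 7.24; the 22nd is 9.59.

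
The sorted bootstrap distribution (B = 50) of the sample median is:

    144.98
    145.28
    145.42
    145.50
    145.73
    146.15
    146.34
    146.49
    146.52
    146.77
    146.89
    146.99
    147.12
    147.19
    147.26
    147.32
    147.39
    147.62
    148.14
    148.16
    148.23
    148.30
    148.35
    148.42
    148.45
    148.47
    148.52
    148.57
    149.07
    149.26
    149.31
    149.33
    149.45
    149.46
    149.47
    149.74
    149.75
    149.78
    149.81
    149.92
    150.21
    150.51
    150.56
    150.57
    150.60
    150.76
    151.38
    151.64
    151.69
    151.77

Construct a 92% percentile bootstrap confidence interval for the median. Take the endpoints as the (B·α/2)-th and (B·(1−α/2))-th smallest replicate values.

(145.28, 151.64)

α = 0.08; lower rank = 50 × 0.040 = 2; upper rank = 50 × 0.960 = 48.
The 2nd smallest replicate is 145.28; the 48th is 151.64.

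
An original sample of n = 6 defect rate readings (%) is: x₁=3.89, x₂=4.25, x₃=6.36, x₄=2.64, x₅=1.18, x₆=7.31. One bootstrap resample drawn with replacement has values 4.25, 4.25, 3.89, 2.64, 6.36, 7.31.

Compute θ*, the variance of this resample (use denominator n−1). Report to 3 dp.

Mean = 4.7833; sum of squared deviations = 14.8307
s² = 14.8307 / 5 = 2.9661

θ* = 2.966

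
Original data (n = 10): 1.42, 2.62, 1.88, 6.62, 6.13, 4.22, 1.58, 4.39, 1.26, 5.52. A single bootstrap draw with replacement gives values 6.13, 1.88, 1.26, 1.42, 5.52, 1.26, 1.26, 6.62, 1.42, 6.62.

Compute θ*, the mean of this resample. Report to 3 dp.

Mean = (6.13 + 1.88 + 1.26 + 1.42 + 5.52 + 1.26 + 1.26 + 6.62 + 1.42 + 6.62) / 10 = 33.390 / 10 = 3.339

θ* = 3.339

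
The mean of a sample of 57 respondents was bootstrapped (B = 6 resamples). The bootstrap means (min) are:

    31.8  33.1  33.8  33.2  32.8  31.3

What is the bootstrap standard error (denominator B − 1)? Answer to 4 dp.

Bootstrap SE is the standard deviation of the 6 replicate means.
Mean of replicates: (31.8 + 33.1 + 33.8 + 33.2 + 32.8 + 31.3) / 6 = 196.00000 / 6 = 32.66667
Sum of squared deviations: (−0.86667)² + (+0.43333)² + (+1.13333)² + (+0.53333)² + (+0.13333)² + (−1.36667)² = 4.39333
Variance = 4.39333 / 5 = 0.87867
SE* = √0.87867

SE* = 0.9374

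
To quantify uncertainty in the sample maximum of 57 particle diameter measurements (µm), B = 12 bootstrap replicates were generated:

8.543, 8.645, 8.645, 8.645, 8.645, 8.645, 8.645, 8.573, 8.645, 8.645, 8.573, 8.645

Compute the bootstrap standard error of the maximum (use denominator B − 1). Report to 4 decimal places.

Bootstrap SE is the standard deviation of the 12 replicate maximums.
Mean of replicates: (8.543 + 8.645 + 8.645 + 8.645 + 8.645 + 8.645 + 8.645 + 8.573 + 8.645 + 8.645 + 8.573 + 8.645) / 12 = 103.49400 / 12 = 8.62450
Sum of squared deviations: (−0.08150)² + (+0.02050)² + (+0.02050)² + (+0.02050)² + (+0.02050)² + (+0.02050)² + (+0.02050)² + (−0.05150)² + (+0.02050)² + (+0.02050)² + (−0.05150)² + (+0.02050)² = 0.01573
Variance = 0.01573 / 11 = 0.00143
SE* = √0.00143

SE* = 0.0378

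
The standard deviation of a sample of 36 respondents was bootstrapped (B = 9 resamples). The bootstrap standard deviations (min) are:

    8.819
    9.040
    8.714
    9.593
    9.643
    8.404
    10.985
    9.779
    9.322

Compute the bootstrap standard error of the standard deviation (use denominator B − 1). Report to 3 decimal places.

Bootstrap SE is the standard deviation of the 9 replicate standard deviations.
Mean of replicates: (8.819 + 9.040 + 8.714 + 9.593 + 9.643 + 8.404 + 10.985 + 9.779 + 9.322) / 9 = 84.2990 / 9 = 9.3666
Sum of squared deviations: (−0.5476)² + (−0.3266)² + (−0.6526)² + (+0.2264)² + (+0.2764)² + (−0.9626)² + (+1.6184)² + (+0.4124)² + (−0.0446)² = 4.6780
Variance = 4.6780 / 8 = 0.5847
SE* = √0.5847

SE* = 0.765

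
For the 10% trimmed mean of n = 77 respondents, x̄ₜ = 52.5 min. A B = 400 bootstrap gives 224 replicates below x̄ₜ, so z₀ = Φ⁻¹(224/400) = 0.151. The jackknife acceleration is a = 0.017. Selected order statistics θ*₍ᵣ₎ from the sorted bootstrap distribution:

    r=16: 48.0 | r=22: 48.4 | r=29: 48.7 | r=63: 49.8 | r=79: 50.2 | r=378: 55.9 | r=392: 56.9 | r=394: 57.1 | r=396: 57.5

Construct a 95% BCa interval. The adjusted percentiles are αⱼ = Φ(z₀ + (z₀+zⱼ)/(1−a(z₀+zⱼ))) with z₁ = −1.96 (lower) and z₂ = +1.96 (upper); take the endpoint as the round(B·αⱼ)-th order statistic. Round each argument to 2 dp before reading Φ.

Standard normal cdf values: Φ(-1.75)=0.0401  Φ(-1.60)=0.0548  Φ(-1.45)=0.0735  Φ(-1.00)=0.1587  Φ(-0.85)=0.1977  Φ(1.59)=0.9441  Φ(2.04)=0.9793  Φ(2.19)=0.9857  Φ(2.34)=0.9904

Lower: z₀ + z₁ = 0.151 + (-1.960) = -1.809; 1 − a(z₀+z₁) = 1 − (0.017)(-1.809) = 1.0308; argument = 0.151 + (-1.809)/1.0308 = -1.6040 → -1.60.
α₁ = Φ(-1.60) = 0.0548; rank = round(400 × 0.0548) = 22; θ*₍22₎ = 48.4.
Upper: z₀ + z₂ = 2.111; 1 − a(z₀+z₂) = 0.9641; argument = 2.3406 → 2.34; α₂ = 0.9904; rank = 396; θ*₍396₎ = 57.5.

(48.4, 57.5)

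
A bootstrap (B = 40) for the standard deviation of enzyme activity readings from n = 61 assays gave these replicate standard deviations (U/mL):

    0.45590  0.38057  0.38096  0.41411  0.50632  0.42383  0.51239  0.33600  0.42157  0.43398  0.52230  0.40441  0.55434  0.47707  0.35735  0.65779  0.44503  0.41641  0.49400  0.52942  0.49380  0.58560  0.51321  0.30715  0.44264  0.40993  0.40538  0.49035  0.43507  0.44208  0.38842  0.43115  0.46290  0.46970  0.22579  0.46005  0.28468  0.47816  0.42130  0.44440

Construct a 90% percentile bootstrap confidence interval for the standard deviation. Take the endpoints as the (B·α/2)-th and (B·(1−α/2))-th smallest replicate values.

(0.28468, 0.55434)

Sorted replicates: 0.22579, 0.28468, 0.30715, 0.33600, 0.35735, 0.38057, 0.38096, 0.38842, 0.40441, 0.40538, 0.40993, 0.41411, 0.41641, 0.42130, 0.42157, 0.42383, 0.43115, 0.43398, 0.43507, 0.44208, 0.44264, 0.44440, 0.44503, 0.45590, 0.46005, 0.46290, 0.46970, 0.47707, 0.47816, 0.49035, 0.49380, 0.49400, 0.50632, 0.51239, 0.51321, 0.52230, 0.52942, 0.55434, 0.58560, 0.65779
α = 0.10; lower rank = 40 × 0.050 = 2; upper rank = 40 × 0.950 = 38.
The 2nd smallest replicate is 0.28468; the 38th is 0.55434.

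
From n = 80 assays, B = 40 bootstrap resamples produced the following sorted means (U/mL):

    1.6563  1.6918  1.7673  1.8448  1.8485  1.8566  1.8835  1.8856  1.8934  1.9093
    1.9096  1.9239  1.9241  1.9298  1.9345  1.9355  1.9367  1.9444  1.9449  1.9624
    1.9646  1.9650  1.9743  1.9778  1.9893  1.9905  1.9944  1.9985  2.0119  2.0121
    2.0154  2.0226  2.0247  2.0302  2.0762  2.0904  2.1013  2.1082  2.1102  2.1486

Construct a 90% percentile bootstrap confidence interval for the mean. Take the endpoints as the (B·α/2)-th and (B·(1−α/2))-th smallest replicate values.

(1.6918, 2.1082)

α = 0.10; lower rank = 40 × 0.050 = 2; upper rank = 40 × 0.950 = 38.
The 2nd smallest replicate is 1.6918; the 38th is 2.1082.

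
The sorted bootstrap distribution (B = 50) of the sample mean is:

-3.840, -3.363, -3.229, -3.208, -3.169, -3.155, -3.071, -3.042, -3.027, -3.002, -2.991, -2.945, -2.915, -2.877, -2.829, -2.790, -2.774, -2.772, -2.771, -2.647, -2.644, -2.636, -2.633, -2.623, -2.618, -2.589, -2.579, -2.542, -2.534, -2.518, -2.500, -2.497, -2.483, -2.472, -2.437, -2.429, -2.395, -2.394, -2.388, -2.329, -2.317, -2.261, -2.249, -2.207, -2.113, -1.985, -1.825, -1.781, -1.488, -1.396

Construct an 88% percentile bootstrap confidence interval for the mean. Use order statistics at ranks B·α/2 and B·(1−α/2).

(-3.229, -1.825)

α = 0.12; lower rank = 50 × 0.060 = 3; upper rank = 50 × 0.940 = 47.
The 3rd smallest replicate is -3.229; the 47th is -1.825.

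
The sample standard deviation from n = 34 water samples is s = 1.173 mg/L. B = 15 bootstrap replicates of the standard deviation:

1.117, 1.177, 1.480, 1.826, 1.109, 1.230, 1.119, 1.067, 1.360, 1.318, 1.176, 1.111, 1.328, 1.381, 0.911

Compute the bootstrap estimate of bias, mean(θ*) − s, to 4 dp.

bias = +0.0743

mean(θ*) = (1.117 + 1.177 + 1.480 + 1.826 + 1.109 + 1.230 + 1.119 + 1.067 + 1.360 + 1.318 + 1.176 + 1.111 + 1.328 + 1.381 + 0.911) / 15 = 1.24733
bias = 1.24733 − 1.173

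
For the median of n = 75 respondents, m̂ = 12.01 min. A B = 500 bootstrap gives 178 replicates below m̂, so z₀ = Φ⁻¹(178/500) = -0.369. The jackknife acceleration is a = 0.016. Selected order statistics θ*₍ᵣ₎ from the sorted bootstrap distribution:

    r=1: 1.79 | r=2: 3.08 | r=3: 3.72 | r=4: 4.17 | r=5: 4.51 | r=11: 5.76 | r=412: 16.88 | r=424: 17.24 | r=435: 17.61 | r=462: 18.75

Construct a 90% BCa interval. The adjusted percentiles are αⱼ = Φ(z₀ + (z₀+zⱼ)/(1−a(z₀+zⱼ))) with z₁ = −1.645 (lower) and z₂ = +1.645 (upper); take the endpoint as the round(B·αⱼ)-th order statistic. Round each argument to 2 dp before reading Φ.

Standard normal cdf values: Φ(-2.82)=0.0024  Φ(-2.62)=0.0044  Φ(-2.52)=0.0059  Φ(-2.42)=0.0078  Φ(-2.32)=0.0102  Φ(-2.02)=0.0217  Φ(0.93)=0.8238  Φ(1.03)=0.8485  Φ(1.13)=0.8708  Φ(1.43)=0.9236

Lower: z₀ + z₁ = -0.369 + (-1.645) = -2.014; 1 − a(z₀+z₁) = 1 − (0.016)(-2.014) = 1.0322; argument = -0.369 + (-2.014)/1.0322 = -2.3201 → -2.32.
α₁ = Φ(-2.32) = 0.0102; rank = round(500 × 0.0102) = 5; θ*₍5₎ = 4.51.
Upper: z₀ + z₂ = 1.276; 1 − a(z₀+z₂) = 0.9796; argument = 0.9336 → 0.93; α₂ = 0.8238; rank = 412; θ*₍412₎ = 16.88.

(4.51, 16.88)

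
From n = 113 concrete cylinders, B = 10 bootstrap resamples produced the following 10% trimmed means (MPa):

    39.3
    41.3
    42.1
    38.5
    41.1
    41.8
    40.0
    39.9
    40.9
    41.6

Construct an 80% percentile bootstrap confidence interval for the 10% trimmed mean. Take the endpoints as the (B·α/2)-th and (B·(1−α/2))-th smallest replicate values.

(38.5, 41.8)

Sorted replicates: 38.5, 39.3, 39.9, 40.0, 40.9, 41.1, 41.3, 41.6, 41.8, 42.1
α = 0.20; lower rank = 10 × 0.100 = 1; upper rank = 10 × 0.900 = 9.
The 1st smallest replicate is 38.5; the 9th is 41.8.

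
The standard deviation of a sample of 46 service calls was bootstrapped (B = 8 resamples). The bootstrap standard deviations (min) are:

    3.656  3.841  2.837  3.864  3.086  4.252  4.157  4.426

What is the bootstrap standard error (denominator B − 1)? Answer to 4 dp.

SE* = 0.5577

Bootstrap SE is the standard deviation of the 8 replicate standard deviations.
Mean of replicates: (3.656 + 3.841 + 2.837 + 3.864 + 3.086 + 4.252 + 4.157 + 4.426) / 8 = 30.11900 / 8 = 3.76487
Sum of squared deviations: (−0.10887)² + (+0.07613)² + (−0.92787)² + (+0.09912)² + (−0.67888)² + (+0.48712)² + (+0.39213)² + (+0.66113)² = 2.17744
Variance = 2.17744 / 7 = 0.31106
SE* = √0.31106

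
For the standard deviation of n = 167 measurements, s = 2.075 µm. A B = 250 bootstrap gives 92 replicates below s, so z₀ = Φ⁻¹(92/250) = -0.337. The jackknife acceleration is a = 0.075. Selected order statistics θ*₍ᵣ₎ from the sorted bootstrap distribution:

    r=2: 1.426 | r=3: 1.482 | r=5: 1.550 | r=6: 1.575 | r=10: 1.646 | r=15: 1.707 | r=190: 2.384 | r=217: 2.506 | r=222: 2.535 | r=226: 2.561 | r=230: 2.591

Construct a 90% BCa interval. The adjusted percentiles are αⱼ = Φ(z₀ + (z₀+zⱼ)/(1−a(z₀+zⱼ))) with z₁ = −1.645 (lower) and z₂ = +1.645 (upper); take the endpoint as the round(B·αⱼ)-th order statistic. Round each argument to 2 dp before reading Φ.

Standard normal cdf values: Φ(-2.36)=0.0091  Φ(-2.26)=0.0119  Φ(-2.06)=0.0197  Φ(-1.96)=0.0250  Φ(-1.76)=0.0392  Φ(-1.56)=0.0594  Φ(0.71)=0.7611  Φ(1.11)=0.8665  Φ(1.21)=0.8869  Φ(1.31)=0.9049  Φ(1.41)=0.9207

(1.550, 2.506)

Lower: z₀ + z₁ = -0.337 + (-1.645) = -1.982; 1 − a(z₀+z₁) = 1 − (0.075)(-1.982) = 1.1486; argument = -0.337 + (-1.982)/1.1486 = -2.0625 → -2.06.
α₁ = Φ(-2.06) = 0.0197; rank = round(250 × 0.0197) = 5; θ*₍5₎ = 1.550.
Upper: z₀ + z₂ = 1.308; 1 − a(z₀+z₂) = 0.9019; argument = 1.1133 → 1.11; α₂ = 0.8665; rank = 217; θ*₍217₎ = 2.506.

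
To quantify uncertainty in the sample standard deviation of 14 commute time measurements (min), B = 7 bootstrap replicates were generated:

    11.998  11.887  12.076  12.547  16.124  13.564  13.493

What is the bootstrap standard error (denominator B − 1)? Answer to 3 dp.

SE* = 1.503

Bootstrap SE is the standard deviation of the 7 replicate standard deviations.
Mean of replicates: (11.998 + 11.887 + 12.076 + 12.547 + 16.124 + 13.564 + 13.493) / 7 = 91.6890 / 7 = 13.0984
Sum of squared deviations: (−1.1004)² + (−1.2114)² + (−1.0224)² + (−0.5514)² + (+3.0256)² + (+0.4656)² + (+0.3946)² = 13.5545
Variance = 13.5545 / 6 = 2.2591
SE* = √2.2591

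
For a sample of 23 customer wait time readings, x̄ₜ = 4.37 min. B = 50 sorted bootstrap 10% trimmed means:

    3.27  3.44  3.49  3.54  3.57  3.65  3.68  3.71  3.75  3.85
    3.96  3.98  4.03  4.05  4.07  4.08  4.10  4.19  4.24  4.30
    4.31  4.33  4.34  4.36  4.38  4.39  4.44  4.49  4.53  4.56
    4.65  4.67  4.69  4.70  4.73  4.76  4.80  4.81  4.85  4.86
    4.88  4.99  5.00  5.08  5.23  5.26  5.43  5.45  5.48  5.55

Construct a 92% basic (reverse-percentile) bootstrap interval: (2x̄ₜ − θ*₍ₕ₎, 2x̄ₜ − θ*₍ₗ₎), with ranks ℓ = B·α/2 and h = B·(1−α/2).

Percentile endpoints at ranks 2 and 48: θ*₍2₎ = 3.44, θ*₍48₎ = 5.45.
Basic interval reflects these around x̄ₜ:
  lower = 2 × 4.37 − 5.45 = 3.29
  upper = 2 × 4.37 − 3.44 = 5.30

(3.29, 5.30)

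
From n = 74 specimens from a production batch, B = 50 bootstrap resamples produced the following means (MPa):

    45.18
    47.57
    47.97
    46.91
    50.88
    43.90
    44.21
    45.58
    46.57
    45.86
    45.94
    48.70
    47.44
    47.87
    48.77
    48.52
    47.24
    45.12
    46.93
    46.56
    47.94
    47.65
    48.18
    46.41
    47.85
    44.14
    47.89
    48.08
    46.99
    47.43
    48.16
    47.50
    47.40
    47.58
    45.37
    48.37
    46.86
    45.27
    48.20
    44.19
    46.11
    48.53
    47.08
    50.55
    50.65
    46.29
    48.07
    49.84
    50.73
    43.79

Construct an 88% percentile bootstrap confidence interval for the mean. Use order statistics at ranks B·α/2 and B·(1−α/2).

(44.14, 50.55)

Sorted replicates: 43.79, 43.90, 44.14, 44.19, 44.21, 45.12, 45.18, 45.27, 45.37, 45.58, 45.86, 45.94, 46.11, 46.29, 46.41, 46.56, 46.57, 46.86, 46.91, 46.93, 46.99, 47.08, 47.24, 47.40, 47.43, 47.44, 47.50, 47.57, 47.58, 47.65, 47.85, 47.87, 47.89, 47.94, 47.97, 48.07, 48.08, 48.16, 48.18, 48.20, 48.37, 48.52, 48.53, 48.70, 48.77, 49.84, 50.55, 50.65, 50.73, 50.88
α = 0.12; lower rank = 50 × 0.060 = 3; upper rank = 50 × 0.940 = 47.
The 3rd smallest replicate is 44.14; the 47th is 50.55.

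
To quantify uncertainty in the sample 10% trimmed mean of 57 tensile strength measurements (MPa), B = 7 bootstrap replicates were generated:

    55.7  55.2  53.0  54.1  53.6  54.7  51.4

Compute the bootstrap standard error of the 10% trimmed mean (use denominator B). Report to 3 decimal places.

Bootstrap SE is the standard deviation of the 7 replicate 10% trimmed means.
Mean of replicates: (55.7 + 55.2 + 53.0 + 54.1 + 53.6 + 54.7 + 51.4) / 7 = 377.7000 / 7 = 53.9571
Sum of squared deviations: (+1.7429)² + (+1.2429)² + (−0.9571)² + (+0.1429)² + (−0.3571)² + (+0.7429)² + (−2.5571)² = 12.7371
Variance = 12.7371 / 7 = 1.8196
SE* = √1.8196

SE* = 1.349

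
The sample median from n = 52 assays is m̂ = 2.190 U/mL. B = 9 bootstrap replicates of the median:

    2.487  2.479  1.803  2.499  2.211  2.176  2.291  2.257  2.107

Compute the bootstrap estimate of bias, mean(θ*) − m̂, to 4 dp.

mean(θ*) = (2.487 + 2.479 + 1.803 + 2.499 + 2.211 + 2.176 + 2.291 + 2.257 + 2.107) / 9 = 2.25667
bias = 2.25667 − 2.190

bias = +0.0667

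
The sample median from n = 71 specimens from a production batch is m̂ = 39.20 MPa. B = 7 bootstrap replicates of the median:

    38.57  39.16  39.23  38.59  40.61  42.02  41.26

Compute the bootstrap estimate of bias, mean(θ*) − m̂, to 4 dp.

bias = +0.7200

mean(θ*) = (38.57 + 39.16 + 39.23 + 38.59 + 40.61 + 42.02 + 41.26) / 7 = 39.92000
bias = 39.92000 − 39.20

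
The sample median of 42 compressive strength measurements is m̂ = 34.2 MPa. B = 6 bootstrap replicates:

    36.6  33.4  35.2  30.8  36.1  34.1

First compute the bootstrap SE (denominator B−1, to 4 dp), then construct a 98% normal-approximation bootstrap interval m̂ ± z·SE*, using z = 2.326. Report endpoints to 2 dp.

Mean of replicates = 34.3667; sum of squared deviations = 22.4133; SE* = √(22.4133/5) = 2.1172
Margin = 2.326 × 2.1172 = 4.925
Interval: 34.2 ± 4.925

(29.28, 39.12)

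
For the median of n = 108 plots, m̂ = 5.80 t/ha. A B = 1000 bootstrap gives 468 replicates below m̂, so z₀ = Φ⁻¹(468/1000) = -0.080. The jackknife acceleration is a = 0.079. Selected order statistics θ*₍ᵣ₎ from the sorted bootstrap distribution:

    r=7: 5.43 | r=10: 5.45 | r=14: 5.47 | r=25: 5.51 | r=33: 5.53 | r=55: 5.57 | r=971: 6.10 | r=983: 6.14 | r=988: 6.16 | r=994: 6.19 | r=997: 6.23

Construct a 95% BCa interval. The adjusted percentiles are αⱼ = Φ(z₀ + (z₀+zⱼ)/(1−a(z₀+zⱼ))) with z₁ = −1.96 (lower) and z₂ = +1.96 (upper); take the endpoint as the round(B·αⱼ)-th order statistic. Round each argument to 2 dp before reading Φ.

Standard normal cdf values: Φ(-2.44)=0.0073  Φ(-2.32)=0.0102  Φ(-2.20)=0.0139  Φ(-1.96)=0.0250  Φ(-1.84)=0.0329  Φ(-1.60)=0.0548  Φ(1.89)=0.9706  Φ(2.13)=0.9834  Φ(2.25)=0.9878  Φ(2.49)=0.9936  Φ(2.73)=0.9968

(5.53, 6.14)

Lower: z₀ + z₁ = -0.080 + (-1.960) = -2.040; 1 − a(z₀+z₁) = 1 − (0.079)(-2.040) = 1.1612; argument = -0.080 + (-2.040)/1.1612 = -1.8369 → -1.84.
α₁ = Φ(-1.84) = 0.0329; rank = round(1000 × 0.0329) = 33; θ*₍33₎ = 5.53.
Upper: z₀ + z₂ = 1.880; 1 − a(z₀+z₂) = 0.8515; argument = 2.1279 → 2.13; α₂ = 0.9834; rank = 983; θ*₍983₎ = 6.14.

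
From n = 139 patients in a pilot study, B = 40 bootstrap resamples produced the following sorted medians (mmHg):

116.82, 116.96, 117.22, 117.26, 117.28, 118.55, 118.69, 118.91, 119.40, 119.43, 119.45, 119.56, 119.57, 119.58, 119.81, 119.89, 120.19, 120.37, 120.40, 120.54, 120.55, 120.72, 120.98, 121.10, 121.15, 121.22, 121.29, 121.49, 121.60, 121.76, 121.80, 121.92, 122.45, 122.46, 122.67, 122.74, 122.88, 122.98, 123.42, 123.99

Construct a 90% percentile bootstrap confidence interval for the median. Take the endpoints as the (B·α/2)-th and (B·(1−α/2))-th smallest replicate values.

(116.96, 122.98)

α = 0.10; lower rank = 40 × 0.050 = 2; upper rank = 40 × 0.950 = 38.
The 2nd smallest replicate is 116.96; the 38th is 122.98.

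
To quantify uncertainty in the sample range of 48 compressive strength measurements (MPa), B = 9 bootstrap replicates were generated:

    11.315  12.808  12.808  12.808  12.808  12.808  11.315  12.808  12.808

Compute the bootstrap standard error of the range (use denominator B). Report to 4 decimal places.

Bootstrap SE is the standard deviation of the 9 replicate ranges.
Mean of replicates: (11.315 + 12.808 + 12.808 + 12.808 + 12.808 + 12.808 + 11.315 + 12.808 + 12.808) / 9 = 112.28600 / 9 = 12.47622
Sum of squared deviations: (−1.16122)² + (+0.33178)² + (+0.33178)² + (+0.33178)² + (+0.33178)² + (+0.33178)² + (−1.16122)² + (+0.33178)² + (+0.33178)² = 3.46741
Variance = 3.46741 / 9 = 0.38527
SE* = √0.38527

SE* = 0.6207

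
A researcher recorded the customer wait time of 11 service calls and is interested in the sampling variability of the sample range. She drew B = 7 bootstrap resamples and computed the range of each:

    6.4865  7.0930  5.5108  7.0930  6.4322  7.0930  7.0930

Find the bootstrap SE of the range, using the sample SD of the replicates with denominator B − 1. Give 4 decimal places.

Bootstrap SE is the standard deviation of the 7 replicate ranges.
Mean of replicates: (6.4865 + 7.0930 + 5.5108 + 7.0930 + 6.4322 + 7.0930 + 7.0930) / 7 = 46.80150 / 7 = 6.68593
Sum of squared deviations: (−0.19943)² + (+0.40707)² + (−1.17513)² + (+0.40707)² + (−0.25373)² + (+0.40707)² + (+0.40707)² = 2.14791
Variance = 2.14791 / 6 = 0.35798
SE* = √0.35798

SE* = 0.5983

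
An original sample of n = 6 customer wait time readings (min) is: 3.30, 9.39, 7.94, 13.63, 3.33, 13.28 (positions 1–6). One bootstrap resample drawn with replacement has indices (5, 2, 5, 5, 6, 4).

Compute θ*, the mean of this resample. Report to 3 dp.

θ* = 7.715

Resample values: 3.33, 9.39, 3.33, 3.33, 13.28, 13.63.
Mean = (3.33 + 9.39 + 3.33 + 3.33 + 13.28 + 13.63) / 6 = 46.290 / 6 = 7.715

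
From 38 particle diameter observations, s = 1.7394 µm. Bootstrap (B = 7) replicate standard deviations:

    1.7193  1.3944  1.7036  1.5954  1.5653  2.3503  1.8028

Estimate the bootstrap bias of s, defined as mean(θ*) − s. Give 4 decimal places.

mean(θ*) = (1.7193 + 1.3944 + 1.7036 + 1.5954 + 1.5653 + 2.3503 + 1.8028) / 7 = 1.73301
bias = 1.73301 − 1.7394

bias = −0.0064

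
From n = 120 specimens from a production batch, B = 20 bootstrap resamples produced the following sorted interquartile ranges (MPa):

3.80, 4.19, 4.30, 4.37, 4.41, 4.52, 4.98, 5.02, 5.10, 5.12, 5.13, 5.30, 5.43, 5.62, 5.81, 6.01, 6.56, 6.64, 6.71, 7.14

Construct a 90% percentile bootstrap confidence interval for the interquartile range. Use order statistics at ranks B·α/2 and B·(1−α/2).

(3.80, 6.71)

α = 0.10; lower rank = 20 × 0.050 = 1; upper rank = 20 × 0.950 = 19.
The 1st smallest replicate is 3.80; the 19th is 6.71.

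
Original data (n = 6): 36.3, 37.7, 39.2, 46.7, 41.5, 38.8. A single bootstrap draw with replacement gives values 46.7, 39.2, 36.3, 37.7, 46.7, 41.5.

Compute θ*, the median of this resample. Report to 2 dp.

θ* = 40.35

Sorted: 36.3, 37.7, 39.2, 41.5, 46.7, 46.7
Median = average of the two middle values = 40.35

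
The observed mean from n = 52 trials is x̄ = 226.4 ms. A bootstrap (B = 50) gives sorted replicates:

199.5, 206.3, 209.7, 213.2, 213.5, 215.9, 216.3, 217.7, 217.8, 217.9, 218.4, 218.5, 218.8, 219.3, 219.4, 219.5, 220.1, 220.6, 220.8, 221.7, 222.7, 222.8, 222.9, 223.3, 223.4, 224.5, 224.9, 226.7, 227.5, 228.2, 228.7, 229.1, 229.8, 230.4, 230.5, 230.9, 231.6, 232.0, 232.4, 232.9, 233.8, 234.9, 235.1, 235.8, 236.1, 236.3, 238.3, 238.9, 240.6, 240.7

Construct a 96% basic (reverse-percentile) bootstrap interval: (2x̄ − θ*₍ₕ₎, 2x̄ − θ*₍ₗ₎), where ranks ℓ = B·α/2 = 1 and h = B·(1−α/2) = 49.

Percentile endpoints at ranks 1 and 49: θ*₍1₎ = 199.5, θ*₍49₎ = 240.6.
Basic interval reflects these around x̄:
  lower = 2 × 226.4 − 240.6 = 212.2
  upper = 2 × 226.4 − 199.5 = 253.3

(212.2, 253.3)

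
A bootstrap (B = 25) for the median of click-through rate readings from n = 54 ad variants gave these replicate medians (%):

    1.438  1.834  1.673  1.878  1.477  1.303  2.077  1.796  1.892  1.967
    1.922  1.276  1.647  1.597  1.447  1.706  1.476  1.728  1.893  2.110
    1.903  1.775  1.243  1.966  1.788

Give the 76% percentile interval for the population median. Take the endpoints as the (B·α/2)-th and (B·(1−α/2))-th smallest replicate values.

Sorted replicates: 1.243, 1.276, 1.303, 1.438, 1.447, 1.476, 1.477, 1.597, 1.647, 1.673, 1.706, 1.728, 1.775, 1.788, 1.796, 1.834, 1.878, 1.892, 1.893, 1.903, 1.922, 1.966, 1.967, 2.077, 2.110
α = 0.24; lower rank = 25 × 0.120 = 3; upper rank = 25 × 0.880 = 22.
The 3rd smallest replicate is 1.303; the 22nd is 1.966.

(1.303, 1.966)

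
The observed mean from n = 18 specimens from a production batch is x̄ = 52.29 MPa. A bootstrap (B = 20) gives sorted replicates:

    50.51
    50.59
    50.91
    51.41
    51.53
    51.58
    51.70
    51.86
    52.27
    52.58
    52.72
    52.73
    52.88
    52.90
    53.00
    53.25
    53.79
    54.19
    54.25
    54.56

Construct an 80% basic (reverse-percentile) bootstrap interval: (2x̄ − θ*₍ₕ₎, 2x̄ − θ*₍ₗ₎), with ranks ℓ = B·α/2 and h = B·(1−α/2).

(50.39, 53.99)

Percentile endpoints at ranks 2 and 18: θ*₍2₎ = 50.59, θ*₍18₎ = 54.19.
Basic interval reflects these around x̄:
  lower = 2 × 52.29 − 54.19 = 50.39
  upper = 2 × 52.29 − 50.59 = 53.99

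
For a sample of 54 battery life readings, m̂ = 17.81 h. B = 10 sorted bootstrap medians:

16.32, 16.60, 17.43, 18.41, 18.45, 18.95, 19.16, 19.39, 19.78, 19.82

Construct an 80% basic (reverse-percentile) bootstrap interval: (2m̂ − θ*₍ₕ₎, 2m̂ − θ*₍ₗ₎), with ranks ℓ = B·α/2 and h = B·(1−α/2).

(15.84, 19.30)

Percentile endpoints at ranks 1 and 9: θ*₍1₎ = 16.32, θ*₍9₎ = 19.78.
Basic interval reflects these around m̂:
  lower = 2 × 17.81 − 19.78 = 15.84
  upper = 2 × 17.81 − 16.32 = 19.30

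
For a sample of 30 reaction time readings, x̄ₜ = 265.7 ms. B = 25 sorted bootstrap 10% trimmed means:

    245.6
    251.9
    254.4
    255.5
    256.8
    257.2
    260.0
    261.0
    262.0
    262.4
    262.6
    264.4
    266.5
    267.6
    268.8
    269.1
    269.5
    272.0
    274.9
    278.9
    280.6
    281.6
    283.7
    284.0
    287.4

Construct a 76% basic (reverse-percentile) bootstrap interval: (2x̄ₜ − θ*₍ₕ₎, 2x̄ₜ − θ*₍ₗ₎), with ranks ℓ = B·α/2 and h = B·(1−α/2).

Percentile endpoints at ranks 3 and 22: θ*₍3₎ = 254.4, θ*₍22₎ = 281.6.
Basic interval reflects these around x̄ₜ:
  lower = 2 × 265.7 − 281.6 = 249.8
  upper = 2 × 265.7 − 254.4 = 277.0

(249.8, 277.0)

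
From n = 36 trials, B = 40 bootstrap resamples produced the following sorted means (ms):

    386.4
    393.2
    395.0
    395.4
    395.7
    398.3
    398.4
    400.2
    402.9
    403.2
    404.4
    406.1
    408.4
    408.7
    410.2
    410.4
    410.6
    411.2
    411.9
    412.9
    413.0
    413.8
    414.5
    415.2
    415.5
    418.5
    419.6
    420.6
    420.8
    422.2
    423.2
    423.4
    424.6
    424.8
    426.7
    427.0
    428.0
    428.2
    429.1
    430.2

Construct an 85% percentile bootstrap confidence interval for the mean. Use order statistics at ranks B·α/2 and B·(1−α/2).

α = 0.15; lower rank = 40 × 0.075 = 3; upper rank = 40 × 0.925 = 37.
The 3rd smallest replicate is 395.0; the 37th is 428.0.

(395.0, 428.0)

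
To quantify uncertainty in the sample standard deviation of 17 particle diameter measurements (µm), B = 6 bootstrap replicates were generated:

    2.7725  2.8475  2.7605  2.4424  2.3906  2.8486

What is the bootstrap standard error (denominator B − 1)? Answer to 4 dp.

Bootstrap SE is the standard deviation of the 6 replicate standard deviations.
Mean of replicates: (2.7725 + 2.8475 + 2.7605 + 2.4424 + 2.3906 + 2.8486) / 6 = 16.062100 / 6 = 2.677017
Sum of squared deviations: (+0.095483)² + (+0.170483)² + (+0.083483)² + (−0.234617)² + (−0.286417)² + (+0.171583)² = 0.211671
Variance = 0.211671 / 5 = 0.042334
SE* = √0.042334

SE* = 0.2058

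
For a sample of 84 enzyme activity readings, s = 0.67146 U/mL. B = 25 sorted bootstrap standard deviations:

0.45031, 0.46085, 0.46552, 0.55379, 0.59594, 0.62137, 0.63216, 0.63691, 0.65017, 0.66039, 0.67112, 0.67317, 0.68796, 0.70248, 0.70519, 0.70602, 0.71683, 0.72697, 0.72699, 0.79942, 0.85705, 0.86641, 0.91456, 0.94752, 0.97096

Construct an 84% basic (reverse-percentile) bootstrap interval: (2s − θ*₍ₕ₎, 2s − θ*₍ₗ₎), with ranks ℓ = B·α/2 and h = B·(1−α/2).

Percentile endpoints at ranks 2 and 23: θ*₍2₎ = 0.46085, θ*₍23₎ = 0.91456.
Basic interval reflects these around s:
  lower = 2 × 0.67146 − 0.91456 = 0.42836
  upper = 2 × 0.67146 − 0.46085 = 0.88207

(0.42836, 0.88207)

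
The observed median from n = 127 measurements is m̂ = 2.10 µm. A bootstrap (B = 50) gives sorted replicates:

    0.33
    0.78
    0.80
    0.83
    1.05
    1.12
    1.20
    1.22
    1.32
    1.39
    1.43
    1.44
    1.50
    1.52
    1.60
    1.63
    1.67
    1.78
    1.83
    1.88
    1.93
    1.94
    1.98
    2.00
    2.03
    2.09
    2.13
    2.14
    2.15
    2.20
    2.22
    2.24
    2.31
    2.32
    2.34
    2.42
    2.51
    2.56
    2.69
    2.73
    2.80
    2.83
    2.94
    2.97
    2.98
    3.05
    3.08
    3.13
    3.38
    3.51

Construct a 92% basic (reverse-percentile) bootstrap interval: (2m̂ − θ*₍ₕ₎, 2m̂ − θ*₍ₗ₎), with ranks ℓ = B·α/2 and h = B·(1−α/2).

(1.07, 3.42)

Percentile endpoints at ranks 2 and 48: θ*₍2₎ = 0.78, θ*₍48₎ = 3.13.
Basic interval reflects these around m̂:
  lower = 2 × 2.10 − 3.13 = 1.07
  upper = 2 × 2.10 − 0.78 = 3.42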